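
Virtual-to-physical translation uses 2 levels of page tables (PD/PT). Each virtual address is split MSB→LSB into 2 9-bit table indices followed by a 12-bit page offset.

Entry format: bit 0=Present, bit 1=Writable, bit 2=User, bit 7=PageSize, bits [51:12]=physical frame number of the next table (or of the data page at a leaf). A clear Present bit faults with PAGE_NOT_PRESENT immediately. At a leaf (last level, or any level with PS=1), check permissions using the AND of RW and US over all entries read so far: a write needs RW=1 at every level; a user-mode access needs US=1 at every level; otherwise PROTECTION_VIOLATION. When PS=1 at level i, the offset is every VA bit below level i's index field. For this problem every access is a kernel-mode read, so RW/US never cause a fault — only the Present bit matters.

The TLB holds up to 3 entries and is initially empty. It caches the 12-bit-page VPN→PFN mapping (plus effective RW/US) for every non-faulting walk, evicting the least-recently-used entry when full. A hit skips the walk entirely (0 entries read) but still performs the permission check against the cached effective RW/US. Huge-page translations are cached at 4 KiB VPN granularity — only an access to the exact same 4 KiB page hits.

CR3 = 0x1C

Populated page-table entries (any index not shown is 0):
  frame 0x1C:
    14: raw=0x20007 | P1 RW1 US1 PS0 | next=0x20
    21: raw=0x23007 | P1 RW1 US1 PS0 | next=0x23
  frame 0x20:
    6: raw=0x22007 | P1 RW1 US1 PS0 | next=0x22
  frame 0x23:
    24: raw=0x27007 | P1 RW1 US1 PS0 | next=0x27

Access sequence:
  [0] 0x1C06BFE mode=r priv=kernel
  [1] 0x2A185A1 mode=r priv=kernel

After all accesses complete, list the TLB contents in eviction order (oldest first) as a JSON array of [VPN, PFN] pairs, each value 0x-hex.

Trace:
#0 VA=0x1C06BFE (r,kernel):
  lvl0: tbl 0x1C, slot 14 ⇒ 0x20007 (P1/RW1/US1/PS0)
  lvl1: tbl 0x20, slot 6 ⇒ 0x22007 (P1/RW1/US1/PS0)
  ⇒ phys 0x22BFE  [2 reads]
#1 VA=0x2A185A1 (r,kernel):
  lvl0: tbl 0x1C, slot 21 ⇒ 0x23007 (P1/RW1/US1/PS0)
  lvl1: tbl 0x23, slot 24 ⇒ 0x27007 (P1/RW1/US1/PS0)
  ⇒ phys 0x275A1  [2 reads]

TLB: [["0x1C06", "0x22"], ["0x2A18", "0x27"]]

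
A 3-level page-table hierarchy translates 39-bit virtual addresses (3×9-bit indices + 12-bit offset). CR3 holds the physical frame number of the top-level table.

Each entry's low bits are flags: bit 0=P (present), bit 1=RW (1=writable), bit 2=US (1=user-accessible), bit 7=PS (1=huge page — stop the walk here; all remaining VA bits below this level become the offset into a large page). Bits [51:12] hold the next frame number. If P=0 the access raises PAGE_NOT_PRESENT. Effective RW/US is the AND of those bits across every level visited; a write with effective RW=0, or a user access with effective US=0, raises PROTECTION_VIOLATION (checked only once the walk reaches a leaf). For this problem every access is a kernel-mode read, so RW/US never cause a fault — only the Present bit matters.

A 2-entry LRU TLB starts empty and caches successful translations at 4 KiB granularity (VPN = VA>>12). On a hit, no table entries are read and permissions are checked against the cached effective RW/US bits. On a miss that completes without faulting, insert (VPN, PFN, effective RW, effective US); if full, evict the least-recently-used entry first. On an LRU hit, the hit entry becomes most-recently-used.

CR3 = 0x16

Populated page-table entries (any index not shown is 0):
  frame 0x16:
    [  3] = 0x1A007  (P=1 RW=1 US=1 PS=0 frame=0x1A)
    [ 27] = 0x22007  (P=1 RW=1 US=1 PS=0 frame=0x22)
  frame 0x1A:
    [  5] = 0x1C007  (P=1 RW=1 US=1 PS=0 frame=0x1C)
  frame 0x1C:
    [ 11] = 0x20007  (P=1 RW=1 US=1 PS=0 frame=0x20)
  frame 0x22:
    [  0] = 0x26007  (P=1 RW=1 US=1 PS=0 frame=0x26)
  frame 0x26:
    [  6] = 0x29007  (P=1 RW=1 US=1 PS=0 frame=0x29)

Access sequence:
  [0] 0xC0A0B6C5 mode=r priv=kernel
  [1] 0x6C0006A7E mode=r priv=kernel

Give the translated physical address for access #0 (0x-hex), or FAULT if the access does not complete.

Per-access translation:
#0 VA=0xC0A0B6C5 (r,kernel):
  L0 @0x16[3] → 0x1A007  P=1,RW=1,US=1,PS=0
  L1 @0x1A[5] → 0x1C007  P=1,RW=1,US=1,PS=0
  L2 @0x1C[11] → 0x20007  P=1,RW=1,US=1,PS=0
  ✓ 0x206C5  — 3 lookups
#1 VA=0x6C0006A7E (r,kernel):
  L0 @0x16[27] → 0x22007  P=1,RW=1,US=1,PS=0
  L1 @0x22[0] → 0x26007  P=1,RW=1,US=1,PS=0
  L2 @0x26[6] → 0x29007  P=1,RW=1,US=1,PS=0
  ✓ 0x29A7E  — 3 lookups

Access #0 PA: 0x206C5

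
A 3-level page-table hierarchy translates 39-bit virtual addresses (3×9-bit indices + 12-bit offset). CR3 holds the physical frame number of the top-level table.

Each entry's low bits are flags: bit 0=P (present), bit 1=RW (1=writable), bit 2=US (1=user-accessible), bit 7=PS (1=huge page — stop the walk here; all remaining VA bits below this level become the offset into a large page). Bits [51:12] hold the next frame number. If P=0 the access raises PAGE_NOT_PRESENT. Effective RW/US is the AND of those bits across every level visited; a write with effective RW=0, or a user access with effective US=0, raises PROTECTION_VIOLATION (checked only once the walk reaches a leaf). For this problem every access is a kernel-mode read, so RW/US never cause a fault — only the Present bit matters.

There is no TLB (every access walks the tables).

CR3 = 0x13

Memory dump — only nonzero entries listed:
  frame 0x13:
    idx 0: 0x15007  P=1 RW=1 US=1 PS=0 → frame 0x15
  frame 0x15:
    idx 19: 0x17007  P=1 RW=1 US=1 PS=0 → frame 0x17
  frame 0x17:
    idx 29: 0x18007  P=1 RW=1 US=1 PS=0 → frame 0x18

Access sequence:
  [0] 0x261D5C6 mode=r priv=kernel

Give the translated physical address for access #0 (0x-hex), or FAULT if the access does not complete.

Per-access translation:
#0 VA=0x261D5C6 (r,kernel):
  L0: frame=0x13 idx=0 entry=0x15007 [P=1 RW=1 US=1 PS=0]
  L1: frame=0x15 idx=19 entry=0x17007 [P=1 RW=1 US=1 PS=0]
  L2: frame=0x17 idx=29 entry=0x18007 [P=1 RW=1 US=1 PS=0]
  ✓ 0x185C6  — 3 lookups

Access #0 PA: 0x185C6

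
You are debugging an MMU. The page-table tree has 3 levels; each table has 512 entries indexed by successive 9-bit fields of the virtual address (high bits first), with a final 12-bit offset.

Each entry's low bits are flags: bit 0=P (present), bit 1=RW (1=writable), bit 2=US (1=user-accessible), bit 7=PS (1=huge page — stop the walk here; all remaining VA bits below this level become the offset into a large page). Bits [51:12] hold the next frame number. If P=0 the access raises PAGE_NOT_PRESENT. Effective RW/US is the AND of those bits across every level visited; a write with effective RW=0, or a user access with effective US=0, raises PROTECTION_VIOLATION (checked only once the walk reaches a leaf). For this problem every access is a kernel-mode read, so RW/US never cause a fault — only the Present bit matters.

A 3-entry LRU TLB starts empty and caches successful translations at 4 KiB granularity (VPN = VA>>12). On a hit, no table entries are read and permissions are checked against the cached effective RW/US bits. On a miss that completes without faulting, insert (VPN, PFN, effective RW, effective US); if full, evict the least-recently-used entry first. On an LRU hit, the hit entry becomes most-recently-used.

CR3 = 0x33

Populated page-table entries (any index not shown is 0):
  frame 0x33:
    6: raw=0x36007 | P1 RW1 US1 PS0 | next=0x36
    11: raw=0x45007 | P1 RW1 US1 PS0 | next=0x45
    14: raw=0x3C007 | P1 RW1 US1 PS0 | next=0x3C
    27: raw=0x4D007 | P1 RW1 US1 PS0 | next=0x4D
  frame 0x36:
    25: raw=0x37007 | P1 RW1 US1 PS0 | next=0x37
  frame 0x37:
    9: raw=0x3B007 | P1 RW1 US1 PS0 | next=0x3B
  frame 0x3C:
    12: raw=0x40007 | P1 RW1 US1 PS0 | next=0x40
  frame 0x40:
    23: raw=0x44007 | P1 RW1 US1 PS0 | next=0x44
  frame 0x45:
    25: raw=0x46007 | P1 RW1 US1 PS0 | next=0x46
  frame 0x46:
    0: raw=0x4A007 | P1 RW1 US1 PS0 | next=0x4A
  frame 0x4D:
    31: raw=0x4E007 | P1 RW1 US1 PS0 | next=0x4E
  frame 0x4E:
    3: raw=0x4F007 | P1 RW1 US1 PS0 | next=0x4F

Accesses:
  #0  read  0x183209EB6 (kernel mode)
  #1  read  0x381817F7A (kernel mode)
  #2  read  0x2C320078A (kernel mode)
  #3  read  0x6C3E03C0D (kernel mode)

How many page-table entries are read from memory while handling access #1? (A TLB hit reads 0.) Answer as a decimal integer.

Walk each access:
#0 VA=0x183209EB6 (r,kernel):
  L0 @0x33[6] → 0x36007  P=1,RW=1,US=1,PS=0
  L1 @0x36[25] → 0x37007  P=1,RW=1,US=1,PS=0
  L2 @0x37[9] → 0x3B007  P=1,RW=1,US=1,PS=0
  → PA=0x3BEB6  (3 entries read)
#1 VA=0x381817F7A (r,kernel):
  L0 @0x33[14] → 0x3C007  P=1,RW=1,US=1,PS=0
  L1 @0x3C[12] → 0x40007  P=1,RW=1,US=1,PS=0
  L2 @0x40[23] → 0x44007  P=1,RW=1,US=1,PS=0
  → PA=0x44F7A  (3 entries read)
#2 VA=0x2C320078A (r,kernel):
  L0 @0x33[11] → 0x45007  P=1,RW=1,US=1,PS=0
  L1 @0x45[25] → 0x46007  P=1,RW=1,US=1,PS=0
  L2 @0x46[0] → 0x4A007  P=1,RW=1,US=1,PS=0
  → PA=0x4A78A  (3 entries read)
#3 VA=0x6C3E03C0D (r,kernel):
  L0 @0x33[27] → 0x4D007  P=1,RW=1,US=1,PS=0
  L1 @0x4D[31] → 0x4E007  P=1,RW=1,US=1,PS=0
  L2 @0x4E[3] → 0x4F007  P=1,RW=1,US=1,PS=0
  → PA=0x4FC0D  (3 entries read)

Entries read for #1: 3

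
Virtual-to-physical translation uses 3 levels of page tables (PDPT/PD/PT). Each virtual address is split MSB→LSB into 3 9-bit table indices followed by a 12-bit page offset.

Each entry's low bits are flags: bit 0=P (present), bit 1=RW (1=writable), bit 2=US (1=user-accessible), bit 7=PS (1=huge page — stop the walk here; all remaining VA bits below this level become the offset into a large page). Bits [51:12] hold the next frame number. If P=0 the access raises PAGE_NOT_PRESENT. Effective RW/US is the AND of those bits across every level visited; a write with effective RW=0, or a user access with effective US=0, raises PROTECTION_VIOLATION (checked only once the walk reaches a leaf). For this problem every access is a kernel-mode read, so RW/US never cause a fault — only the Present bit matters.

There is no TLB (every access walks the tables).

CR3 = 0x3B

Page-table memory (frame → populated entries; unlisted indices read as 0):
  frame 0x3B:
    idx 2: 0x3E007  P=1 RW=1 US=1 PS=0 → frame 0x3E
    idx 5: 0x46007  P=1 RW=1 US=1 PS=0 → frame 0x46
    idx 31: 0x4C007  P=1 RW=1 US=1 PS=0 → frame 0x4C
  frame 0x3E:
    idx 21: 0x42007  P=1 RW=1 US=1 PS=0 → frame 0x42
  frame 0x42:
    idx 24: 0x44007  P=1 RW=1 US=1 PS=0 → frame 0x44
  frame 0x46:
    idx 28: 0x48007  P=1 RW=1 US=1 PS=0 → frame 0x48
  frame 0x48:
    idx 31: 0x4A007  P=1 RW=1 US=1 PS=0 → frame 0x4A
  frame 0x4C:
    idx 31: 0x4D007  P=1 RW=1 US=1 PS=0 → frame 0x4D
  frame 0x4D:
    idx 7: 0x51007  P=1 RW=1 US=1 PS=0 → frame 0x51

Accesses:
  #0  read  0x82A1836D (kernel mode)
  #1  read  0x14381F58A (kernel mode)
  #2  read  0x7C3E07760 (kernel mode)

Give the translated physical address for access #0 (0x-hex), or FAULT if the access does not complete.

Trace:
#0 VA=0x82A1836D (r,kernel):
  L0: frame=0x3B idx=2 entry=0x3E007 [P=1 RW=1 US=1 PS=0]
  L1: frame=0x3E idx=21 entry=0x42007 [P=1 RW=1 US=1 PS=0]
  L2: frame=0x42 idx=24 entry=0x44007 [P=1 RW=1 US=1 PS=0]
  → PA=0x4436D  (3 entries read)
#1 VA=0x14381F58A (r,kernel):
  L0: frame=0x3B idx=5 entry=0x46007 [P=1 RW=1 US=1 PS=0]
  L1: frame=0x46 idx=28 entry=0x48007 [P=1 RW=1 US=1 PS=0]
  L2: frame=0x48 idx=31 entry=0x4A007 [P=1 RW=1 US=1 PS=0]
  → PA=0x4A58A  (3 entries read)
#2 VA=0x7C3E07760 (r,kernel):
  L0: frame=0x3B idx=31 entry=0x4C007 [P=1 RW=1 US=1 PS=0]
  L1: frame=0x4C idx=31 entry=0x4D007 [P=1 RW=1 US=1 PS=0]
  L2: frame=0x4D idx=7 entry=0x51007 [P=1 RW=1 US=1 PS=0]
  → PA=0x51760  (3 entries read)

Access #0 PA: 0x4436D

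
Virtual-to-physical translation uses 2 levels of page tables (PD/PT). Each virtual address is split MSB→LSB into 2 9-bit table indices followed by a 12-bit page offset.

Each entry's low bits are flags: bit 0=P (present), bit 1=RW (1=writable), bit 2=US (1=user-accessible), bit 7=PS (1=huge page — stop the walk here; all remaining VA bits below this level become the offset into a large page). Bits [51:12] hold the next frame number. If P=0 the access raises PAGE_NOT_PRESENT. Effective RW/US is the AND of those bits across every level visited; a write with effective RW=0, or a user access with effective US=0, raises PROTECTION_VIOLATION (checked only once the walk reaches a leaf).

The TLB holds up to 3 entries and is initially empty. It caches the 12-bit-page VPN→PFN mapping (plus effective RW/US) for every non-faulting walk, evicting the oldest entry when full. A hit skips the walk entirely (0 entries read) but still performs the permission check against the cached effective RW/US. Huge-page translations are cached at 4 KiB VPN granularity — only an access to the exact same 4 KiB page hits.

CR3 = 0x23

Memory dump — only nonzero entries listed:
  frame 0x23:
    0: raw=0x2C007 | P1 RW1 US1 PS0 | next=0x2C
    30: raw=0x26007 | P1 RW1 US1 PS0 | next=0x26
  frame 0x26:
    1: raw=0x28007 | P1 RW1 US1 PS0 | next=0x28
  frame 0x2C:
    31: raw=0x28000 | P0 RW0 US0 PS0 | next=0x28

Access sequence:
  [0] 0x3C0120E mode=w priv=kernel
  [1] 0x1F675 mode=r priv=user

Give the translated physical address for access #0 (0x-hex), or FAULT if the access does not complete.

Per-access translation:
#0 VA=0x3C0120E (w,kernel):
  L0: frame=0x23 idx=30 entry=0x26007 [P=1 RW=1 US=1 PS=0]
  L1: frame=0x26 idx=1 entry=0x28007 [P=1 RW=1 US=1 PS=0]
  → PA=0x2820E  (2 entries read)
#1 VA=0x1F675 (r,user):
  L0: frame=0x23 idx=0 entry=0x2C007 [P=1 RW=1 US=1 PS=0]
  L1: frame=0x2C idx=31 entry=0x28000 [P=0 RW=0 US=0 PS=0]
  → PAGE_NOT_PRESENT  (2 entries read)

Access #0 PA: 0x2820E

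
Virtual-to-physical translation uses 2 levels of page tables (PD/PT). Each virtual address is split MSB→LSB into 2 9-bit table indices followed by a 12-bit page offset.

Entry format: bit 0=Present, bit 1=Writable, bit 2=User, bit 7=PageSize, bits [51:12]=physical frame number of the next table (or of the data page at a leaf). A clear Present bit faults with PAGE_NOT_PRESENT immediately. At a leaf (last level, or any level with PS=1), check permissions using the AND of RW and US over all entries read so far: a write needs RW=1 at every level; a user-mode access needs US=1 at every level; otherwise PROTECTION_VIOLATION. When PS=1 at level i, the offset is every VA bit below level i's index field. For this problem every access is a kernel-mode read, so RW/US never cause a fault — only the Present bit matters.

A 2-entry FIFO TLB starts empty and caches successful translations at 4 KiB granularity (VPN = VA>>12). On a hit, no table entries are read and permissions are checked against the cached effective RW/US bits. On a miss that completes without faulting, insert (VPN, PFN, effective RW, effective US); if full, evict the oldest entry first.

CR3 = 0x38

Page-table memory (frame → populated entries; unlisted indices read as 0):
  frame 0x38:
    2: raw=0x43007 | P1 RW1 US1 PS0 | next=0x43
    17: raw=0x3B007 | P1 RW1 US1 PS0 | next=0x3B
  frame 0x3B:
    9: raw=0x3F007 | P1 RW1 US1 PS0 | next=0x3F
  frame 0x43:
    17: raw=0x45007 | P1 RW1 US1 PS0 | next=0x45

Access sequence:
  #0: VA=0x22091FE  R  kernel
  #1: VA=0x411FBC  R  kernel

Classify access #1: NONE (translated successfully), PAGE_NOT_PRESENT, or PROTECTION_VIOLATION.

Walk each access:
#0 VA=0x22091FE (r,kernel):
  lvl0: tbl 0x38, slot 17 ⇒ 0x3B007 (P1/RW1/US1/PS0)
  lvl1: tbl 0x3B, slot 9 ⇒ 0x3F007 (P1/RW1/US1/PS0)
  ⇒ phys 0x3F1FE  [2 reads]
#1 VA=0x411FBC (r,kernel):
  lvl0: tbl 0x38, slot 2 ⇒ 0x43007 (P1/RW1/US1/PS0)
  lvl1: tbl 0x43, slot 17 ⇒ 0x45007 (P1/RW1/US1/PS0)
  ⇒ phys 0x45FBC  [2 reads]

Access #1 fault: NONE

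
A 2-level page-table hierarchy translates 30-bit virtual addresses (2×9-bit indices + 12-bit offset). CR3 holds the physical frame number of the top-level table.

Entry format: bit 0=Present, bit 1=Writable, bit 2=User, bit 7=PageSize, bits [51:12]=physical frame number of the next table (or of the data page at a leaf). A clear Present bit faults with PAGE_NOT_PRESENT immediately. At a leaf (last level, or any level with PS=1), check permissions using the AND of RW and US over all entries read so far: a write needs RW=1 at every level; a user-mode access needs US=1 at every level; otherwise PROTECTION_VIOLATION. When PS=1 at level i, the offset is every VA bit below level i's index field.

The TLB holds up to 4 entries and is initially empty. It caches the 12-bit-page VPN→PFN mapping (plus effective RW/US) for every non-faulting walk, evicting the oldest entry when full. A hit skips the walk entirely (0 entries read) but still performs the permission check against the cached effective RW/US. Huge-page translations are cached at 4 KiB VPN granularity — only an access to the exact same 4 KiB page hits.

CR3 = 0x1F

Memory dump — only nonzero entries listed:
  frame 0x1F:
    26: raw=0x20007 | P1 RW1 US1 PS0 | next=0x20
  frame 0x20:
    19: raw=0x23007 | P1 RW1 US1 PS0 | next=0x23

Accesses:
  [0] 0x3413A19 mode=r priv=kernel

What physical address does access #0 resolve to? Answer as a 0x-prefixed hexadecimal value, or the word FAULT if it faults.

Trace:
#0 VA=0x3413A19 (r,kernel):
  L0: frame=0x1F idx=26 entry=0x20007 [P=1 RW=1 US=1 PS=0]
  L1: frame=0x20 idx=19 entry=0x23007 [P=1 RW=1 US=1 PS=0]
  ✓ 0x23A19  — 2 lookups

Access #0 PA: 0x23A19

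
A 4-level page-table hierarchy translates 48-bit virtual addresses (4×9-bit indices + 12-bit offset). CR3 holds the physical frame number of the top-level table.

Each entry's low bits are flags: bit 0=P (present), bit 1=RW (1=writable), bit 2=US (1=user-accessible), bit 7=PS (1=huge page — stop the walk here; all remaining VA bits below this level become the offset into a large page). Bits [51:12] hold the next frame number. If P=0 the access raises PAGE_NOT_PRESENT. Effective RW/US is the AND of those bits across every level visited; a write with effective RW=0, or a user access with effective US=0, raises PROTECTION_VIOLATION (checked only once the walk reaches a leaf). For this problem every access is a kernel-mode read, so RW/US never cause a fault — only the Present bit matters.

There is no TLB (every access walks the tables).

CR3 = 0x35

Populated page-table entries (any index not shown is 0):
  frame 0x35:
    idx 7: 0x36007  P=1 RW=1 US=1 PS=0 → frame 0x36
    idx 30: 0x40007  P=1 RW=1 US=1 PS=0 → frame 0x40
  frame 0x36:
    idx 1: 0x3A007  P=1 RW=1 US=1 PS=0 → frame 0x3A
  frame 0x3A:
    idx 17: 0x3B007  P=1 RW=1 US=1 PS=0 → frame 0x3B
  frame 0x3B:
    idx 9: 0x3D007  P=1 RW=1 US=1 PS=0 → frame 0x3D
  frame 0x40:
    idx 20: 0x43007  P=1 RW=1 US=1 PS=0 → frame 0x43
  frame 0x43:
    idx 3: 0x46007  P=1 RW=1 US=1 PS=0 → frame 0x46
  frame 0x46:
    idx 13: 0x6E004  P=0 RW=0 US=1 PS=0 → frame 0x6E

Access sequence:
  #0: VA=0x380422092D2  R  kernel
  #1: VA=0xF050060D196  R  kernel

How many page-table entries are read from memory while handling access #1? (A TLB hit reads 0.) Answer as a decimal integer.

Per-access translation:
#0 VA=0x380422092D2 (r,kernel):
  L0 @0x35[7] → 0x36007  P=1,RW=1,US=1,PS=0
  L1 @0x36[1] → 0x3A007  P=1,RW=1,US=1,PS=0
  L2 @0x3A[17] → 0x3B007  P=1,RW=1,US=1,PS=0
  L3 @0x3B[9] → 0x3D007  P=1,RW=1,US=1,PS=0
  ⇒ phys 0x3D2D2  [4 reads]
#1 VA=0xF050060D196 (r,kernel):
  L0 @0x35[30] → 0x40007  P=1,RW=1,US=1,PS=0
  L1 @0x40[20] → 0x43007  P=1,RW=1,US=1,PS=0
  L2 @0x43[3] → 0x46007  P=1,RW=1,US=1,PS=0
  L3 @0x46[13] → 0x6E004  P=0,RW=0,US=1,PS=0
  → PAGE_NOT_PRESENT  (4 entries read)

Entries read for #1: 4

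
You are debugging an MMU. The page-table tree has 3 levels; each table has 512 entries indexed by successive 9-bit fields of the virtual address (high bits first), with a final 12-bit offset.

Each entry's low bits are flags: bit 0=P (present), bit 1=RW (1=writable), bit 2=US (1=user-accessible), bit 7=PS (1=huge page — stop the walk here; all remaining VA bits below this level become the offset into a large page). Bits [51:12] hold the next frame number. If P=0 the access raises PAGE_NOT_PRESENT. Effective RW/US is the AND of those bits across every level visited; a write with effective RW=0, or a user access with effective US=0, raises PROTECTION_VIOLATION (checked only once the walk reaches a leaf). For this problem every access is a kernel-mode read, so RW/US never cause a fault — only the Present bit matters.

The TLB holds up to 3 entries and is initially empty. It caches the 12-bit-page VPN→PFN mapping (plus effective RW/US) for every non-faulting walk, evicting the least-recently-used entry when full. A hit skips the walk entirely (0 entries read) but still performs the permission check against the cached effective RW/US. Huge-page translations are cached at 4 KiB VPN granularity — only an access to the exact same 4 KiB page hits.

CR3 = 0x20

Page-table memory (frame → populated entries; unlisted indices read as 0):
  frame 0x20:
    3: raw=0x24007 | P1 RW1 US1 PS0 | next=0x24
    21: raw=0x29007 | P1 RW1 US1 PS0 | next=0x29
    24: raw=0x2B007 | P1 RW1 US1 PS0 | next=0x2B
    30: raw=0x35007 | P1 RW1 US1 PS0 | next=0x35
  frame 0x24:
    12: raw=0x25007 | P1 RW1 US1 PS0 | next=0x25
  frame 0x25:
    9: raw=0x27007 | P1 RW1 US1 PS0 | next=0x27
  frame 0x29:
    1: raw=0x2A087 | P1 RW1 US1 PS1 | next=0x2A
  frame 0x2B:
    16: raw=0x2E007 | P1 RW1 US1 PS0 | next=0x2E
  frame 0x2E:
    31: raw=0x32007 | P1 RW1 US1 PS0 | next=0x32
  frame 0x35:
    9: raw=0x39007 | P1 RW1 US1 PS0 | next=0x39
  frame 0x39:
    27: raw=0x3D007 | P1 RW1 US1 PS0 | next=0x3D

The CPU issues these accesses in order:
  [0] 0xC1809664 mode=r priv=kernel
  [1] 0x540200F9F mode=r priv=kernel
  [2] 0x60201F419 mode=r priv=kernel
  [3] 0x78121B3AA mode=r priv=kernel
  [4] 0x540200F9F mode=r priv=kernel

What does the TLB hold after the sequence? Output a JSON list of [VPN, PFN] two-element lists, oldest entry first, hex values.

Trace:
#0 VA=0xC1809664 (r,kernel):
  L0: frame=0x20 idx=3 entry=0x24007 [P=1 RW=1 US=1 PS=0]
  L1: frame=0x24 idx=12 entry=0x25007 [P=1 RW=1 US=1 PS=0]
  L2: frame=0x25 idx=9 entry=0x27007 [P=1 RW=1 US=1 PS=0]
  ✓ 0x27664  — 3 lookups
#1 VA=0x540200F9F (r,kernel):
  L0: frame=0x20 idx=21 entry=0x29007 [P=1 RW=1 US=1 PS=0]
  L1: frame=0x29 idx=1 entry=0x2A087 [P=1 RW=1 US=1 PS=1]
  ✓ 0x2AF9F (huge @L1)  — 2 lookups
#2 VA=0x60201F419 (r,kernel):
  L0: frame=0x20 idx=24 entry=0x2B007 [P=1 RW=1 US=1 PS=0]
  L1: frame=0x2B idx=16 entry=0x2E007 [P=1 RW=1 US=1 PS=0]
  L2: frame=0x2E idx=31 entry=0x32007 [P=1 RW=1 US=1 PS=0]
  ✓ 0x32419  — 3 lookups
#3 VA=0x78121B3AA (r,kernel):
  L0: frame=0x20 idx=30 entry=0x35007 [P=1 RW=1 US=1 PS=0]
  L1: frame=0x35 idx=9 entry=0x39007 [P=1 RW=1 US=1 PS=0]
  L2: frame=0x39 idx=27 entry=0x3D007 [P=1 RW=1 US=1 PS=0]
  ✓ 0x3D3AA  — 3 lookups
#4 VA=0x540200F9F (r,kernel):
  TLB hit vpn=0x540200 → PA=0x2AF9F

TLB: [["0x60201F", "0x32"], ["0x78121B", "0x3D"], ["0x540200", "0x2A"]]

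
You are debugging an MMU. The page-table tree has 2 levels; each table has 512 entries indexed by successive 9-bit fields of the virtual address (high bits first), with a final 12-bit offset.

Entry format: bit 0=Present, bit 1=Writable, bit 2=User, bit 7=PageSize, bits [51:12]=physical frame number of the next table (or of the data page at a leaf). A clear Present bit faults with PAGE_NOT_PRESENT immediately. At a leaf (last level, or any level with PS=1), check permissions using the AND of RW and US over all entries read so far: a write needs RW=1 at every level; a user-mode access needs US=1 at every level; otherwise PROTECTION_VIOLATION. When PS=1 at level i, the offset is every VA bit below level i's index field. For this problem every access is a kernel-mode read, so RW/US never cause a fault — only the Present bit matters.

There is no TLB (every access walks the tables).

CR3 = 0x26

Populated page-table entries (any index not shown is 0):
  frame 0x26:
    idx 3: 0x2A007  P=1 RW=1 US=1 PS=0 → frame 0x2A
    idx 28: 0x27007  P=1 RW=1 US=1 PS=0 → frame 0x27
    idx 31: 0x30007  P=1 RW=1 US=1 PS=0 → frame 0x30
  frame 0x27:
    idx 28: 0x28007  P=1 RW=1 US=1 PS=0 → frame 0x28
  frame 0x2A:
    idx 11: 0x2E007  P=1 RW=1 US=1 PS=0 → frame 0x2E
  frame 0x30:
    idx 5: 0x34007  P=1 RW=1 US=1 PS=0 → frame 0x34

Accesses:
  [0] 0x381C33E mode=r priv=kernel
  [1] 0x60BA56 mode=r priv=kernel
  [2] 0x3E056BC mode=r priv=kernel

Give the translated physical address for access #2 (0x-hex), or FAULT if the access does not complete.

Trace:
#0 VA=0x381C33E (r,kernel):
  lvl0: tbl 0x26, slot 28 ⇒ 0x27007 (P1/RW1/US1/PS0)
  lvl1: tbl 0x27, slot 28 ⇒ 0x28007 (P1/RW1/US1/PS0)
  ⇒ phys 0x2833E  [2 reads]
#1 VA=0x60BA56 (r,kernel):
  lvl0: tbl 0x26, slot 3 ⇒ 0x2A007 (P1/RW1/US1/PS0)
  lvl1: tbl 0x2A, slot 11 ⇒ 0x2E007 (P1/RW1/US1/PS0)
  ⇒ phys 0x2EA56  [2 reads]
#2 VA=0x3E056BC (r,kernel):
  lvl0: tbl 0x26, slot 31 ⇒ 0x30007 (P1/RW1/US1/PS0)
  lvl1: tbl 0x30, slot 5 ⇒ 0x34007 (P1/RW1/US1/PS0)
  ⇒ phys 0x346BC  [2 reads]

Access #2 PA: 0x346BC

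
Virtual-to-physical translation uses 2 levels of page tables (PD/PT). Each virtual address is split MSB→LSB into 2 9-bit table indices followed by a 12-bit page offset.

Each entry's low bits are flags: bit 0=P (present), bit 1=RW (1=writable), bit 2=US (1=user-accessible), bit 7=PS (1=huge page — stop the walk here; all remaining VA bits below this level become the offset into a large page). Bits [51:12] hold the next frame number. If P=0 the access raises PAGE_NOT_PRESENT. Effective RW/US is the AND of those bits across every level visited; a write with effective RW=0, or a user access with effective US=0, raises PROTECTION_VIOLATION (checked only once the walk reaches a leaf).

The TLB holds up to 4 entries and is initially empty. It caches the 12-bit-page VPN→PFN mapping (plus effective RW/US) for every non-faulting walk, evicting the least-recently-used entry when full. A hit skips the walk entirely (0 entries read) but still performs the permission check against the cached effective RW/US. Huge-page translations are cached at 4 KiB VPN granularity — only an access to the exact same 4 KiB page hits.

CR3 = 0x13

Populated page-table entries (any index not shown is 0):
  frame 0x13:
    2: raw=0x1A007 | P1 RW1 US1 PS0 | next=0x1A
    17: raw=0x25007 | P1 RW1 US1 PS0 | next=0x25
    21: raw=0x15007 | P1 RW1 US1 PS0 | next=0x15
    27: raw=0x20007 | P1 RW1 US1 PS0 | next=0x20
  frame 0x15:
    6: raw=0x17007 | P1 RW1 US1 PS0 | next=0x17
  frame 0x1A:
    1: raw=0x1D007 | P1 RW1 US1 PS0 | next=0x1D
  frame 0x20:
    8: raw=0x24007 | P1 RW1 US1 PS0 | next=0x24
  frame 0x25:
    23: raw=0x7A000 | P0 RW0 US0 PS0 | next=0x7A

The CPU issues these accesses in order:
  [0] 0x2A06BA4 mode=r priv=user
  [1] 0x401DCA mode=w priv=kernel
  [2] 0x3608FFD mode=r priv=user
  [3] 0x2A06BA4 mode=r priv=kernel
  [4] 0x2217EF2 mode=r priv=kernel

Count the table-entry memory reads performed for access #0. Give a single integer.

Per-access translation:
#0 VA=0x2A06BA4 (r,user):
  L0: frame=0x13 idx=21 entry=0x15007 [P=1 RW=1 US=1 PS=0]
  L1: frame=0x15 idx=6 entry=0x17007 [P=1 RW=1 US=1 PS=0]
  → PA=0x17BA4  (2 entries read)
#1 VA=0x401DCA (w,kernel):
  L0: frame=0x13 idx=2 entry=0x1A007 [P=1 RW=1 US=1 PS=0]
  L1: frame=0x1A idx=1 entry=0x1D007 [P=1 RW=1 US=1 PS=0]
  → PA=0x1DDCA  (2 entries read)
#2 VA=0x3608FFD (r,user):
  L0: frame=0x13 idx=27 entry=0x20007 [P=1 RW=1 US=1 PS=0]
  L1: frame=0x20 idx=8 entry=0x24007 [P=1 RW=1 US=1 PS=0]
  → PA=0x24FFD  (2 entries read)
#3 VA=0x2A06BA4 (r,kernel):
  TLB hit vpn=0x2A06 → PA=0x17BA4
#4 VA=0x2217EF2 (r,kernel):
  L0: frame=0x13 idx=17 entry=0x25007 [P=1 RW=1 US=1 PS=0]
  L1: frame=0x25 idx=23 entry=0x7A000 [P=0 RW=0 US=0 PS=0]
  ⇒ fault: PAGE_NOT_PRESENT  — 2 lookups

Entries read for #0: 2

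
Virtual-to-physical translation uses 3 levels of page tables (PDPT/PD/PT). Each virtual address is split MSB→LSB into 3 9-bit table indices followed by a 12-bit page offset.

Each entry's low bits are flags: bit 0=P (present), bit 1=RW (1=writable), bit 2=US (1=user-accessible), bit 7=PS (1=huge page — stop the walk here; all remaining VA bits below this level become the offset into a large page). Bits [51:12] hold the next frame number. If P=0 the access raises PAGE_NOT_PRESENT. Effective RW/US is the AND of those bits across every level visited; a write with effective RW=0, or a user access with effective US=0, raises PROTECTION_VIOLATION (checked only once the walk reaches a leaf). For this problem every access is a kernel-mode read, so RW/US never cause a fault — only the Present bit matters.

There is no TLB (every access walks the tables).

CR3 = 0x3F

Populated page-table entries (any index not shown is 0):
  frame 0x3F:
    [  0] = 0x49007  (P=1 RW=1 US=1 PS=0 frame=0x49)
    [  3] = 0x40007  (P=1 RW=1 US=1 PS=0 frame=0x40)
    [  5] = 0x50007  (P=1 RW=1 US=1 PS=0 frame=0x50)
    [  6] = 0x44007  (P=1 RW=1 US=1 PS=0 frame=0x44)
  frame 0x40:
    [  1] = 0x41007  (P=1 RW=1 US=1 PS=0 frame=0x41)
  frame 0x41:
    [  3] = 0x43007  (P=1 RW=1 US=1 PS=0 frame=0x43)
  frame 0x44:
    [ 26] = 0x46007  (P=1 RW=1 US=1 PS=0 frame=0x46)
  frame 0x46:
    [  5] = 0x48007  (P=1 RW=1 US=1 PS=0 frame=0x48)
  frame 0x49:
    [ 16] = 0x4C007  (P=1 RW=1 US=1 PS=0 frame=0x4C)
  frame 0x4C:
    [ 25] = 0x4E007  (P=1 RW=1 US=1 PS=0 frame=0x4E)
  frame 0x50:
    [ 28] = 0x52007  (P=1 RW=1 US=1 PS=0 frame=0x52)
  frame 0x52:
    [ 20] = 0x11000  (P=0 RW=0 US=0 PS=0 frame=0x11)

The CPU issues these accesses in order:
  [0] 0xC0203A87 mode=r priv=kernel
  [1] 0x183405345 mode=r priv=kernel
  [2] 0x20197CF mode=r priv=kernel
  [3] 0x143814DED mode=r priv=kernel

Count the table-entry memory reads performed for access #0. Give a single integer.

Walk each access:
#0 VA=0xC0203A87 (r,kernel):
  [0] read 0x3F idx=3: raw=0x40007 flags P=1 W=1 U=1 S=0
  [1] read 0x40 idx=1: raw=0x41007 flags P=1 W=1 U=1 S=0
  [2] read 0x41 idx=3: raw=0x43007 flags P=1 W=1 U=1 S=0
  → PA=0x43A87  (3 entries read)
#1 VA=0x183405345 (r,kernel):
  [0] read 0x3F idx=6: raw=0x44007 flags P=1 W=1 U=1 S=0
  [1] read 0x44 idx=26: raw=0x46007 flags P=1 W=1 U=1 S=0
  [2] read 0x46 idx=5: raw=0x48007 flags P=1 W=1 U=1 S=0
  → PA=0x48345  (3 entries read)
#2 VA=0x20197CF (r,kernel):
  [0] read 0x3F idx=0: raw=0x49007 flags P=1 W=1 U=1 S=0
  [1] read 0x49 idx=16: raw=0x4C007 flags P=1 W=1 U=1 S=0
  [2] read 0x4C idx=25: raw=0x4E007 flags P=1 W=1 U=1 S=0
  → PA=0x4E7CF  (3 entries read)
#3 VA=0x143814DED (r,kernel):
  [0] read 0x3F idx=5: raw=0x50007 flags P=1 W=1 U=1 S=0
  [1] read 0x50 idx=28: raw=0x52007 flags P=1 W=1 U=1 S=0
  [2] read 0x52 idx=20: raw=0x11000 flags P=0 W=0 U=0 S=0
  ⇒ fault: PAGE_NOT_PRESENT  — 3 lookups

Entries read for #0: 3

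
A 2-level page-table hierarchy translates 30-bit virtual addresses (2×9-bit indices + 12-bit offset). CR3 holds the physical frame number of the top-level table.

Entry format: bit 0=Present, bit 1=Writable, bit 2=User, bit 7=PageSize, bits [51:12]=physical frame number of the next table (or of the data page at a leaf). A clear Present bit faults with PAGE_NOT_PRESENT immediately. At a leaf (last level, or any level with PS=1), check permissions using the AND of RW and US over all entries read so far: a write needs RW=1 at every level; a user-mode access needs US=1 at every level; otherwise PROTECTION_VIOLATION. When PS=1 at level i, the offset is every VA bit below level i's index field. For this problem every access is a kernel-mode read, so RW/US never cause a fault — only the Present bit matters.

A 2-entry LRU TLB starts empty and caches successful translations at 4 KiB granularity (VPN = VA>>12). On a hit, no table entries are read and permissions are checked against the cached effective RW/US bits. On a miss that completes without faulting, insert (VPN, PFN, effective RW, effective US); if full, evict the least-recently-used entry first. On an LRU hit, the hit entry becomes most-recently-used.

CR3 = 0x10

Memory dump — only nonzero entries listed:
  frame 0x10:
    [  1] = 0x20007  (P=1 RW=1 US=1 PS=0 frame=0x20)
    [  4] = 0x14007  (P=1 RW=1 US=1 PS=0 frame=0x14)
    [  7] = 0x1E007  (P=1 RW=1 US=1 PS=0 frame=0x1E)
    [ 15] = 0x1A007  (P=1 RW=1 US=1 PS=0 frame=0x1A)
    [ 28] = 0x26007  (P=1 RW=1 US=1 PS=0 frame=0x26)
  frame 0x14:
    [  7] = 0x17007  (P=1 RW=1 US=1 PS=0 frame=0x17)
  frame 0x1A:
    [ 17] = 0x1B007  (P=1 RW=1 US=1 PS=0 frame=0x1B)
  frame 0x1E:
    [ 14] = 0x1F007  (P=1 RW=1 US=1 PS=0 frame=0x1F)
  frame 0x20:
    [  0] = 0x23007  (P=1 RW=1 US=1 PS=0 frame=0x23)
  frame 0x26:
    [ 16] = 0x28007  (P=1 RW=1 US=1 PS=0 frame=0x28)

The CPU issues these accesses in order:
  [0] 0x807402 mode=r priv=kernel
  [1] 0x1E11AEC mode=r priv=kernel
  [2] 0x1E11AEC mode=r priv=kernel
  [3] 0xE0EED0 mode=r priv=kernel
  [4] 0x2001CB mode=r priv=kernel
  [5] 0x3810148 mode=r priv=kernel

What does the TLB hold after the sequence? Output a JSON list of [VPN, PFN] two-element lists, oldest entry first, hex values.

Per-access translation:
#0 VA=0x807402 (r,kernel):
  L0: frame=0x10 idx=4 entry=0x14007 [P=1 RW=1 US=1 PS=0]
  L1: frame=0x14 idx=7 entry=0x17007 [P=1 RW=1 US=1 PS=0]
  → PA=0x17402  (2 entries read)
#1 VA=0x1E11AEC (r,kernel):
  L0: frame=0x10 idx=15 entry=0x1A007 [P=1 RW=1 US=1 PS=0]
  L1: frame=0x1A idx=17 entry=0x1B007 [P=1 RW=1 US=1 PS=0]
  → PA=0x1BAEC  (2 entries read)
#2 VA=0x1E11AEC (r,kernel):
  TLB hit vpn=0x1E11 → PA=0x1BAEC
#3 VA=0xE0EED0 (r,kernel):
  L0: frame=0x10 idx=7 entry=0x1E007 [P=1 RW=1 US=1 PS=0]
  L1: frame=0x1E idx=14 entry=0x1F007 [P=1 RW=1 US=1 PS=0]
  → PA=0x1FED0  (2 entries read)
#4 VA=0x2001CB (r,kernel):
  L0: frame=0x10 idx=1 entry=0x20007 [P=1 RW=1 US=1 PS=0]
  L1: frame=0x20 idx=0 entry=0x23007 [P=1 RW=1 US=1 PS=0]
  → PA=0x231CB  (2 entries read)
#5 VA=0x3810148 (r,kernel):
  L0: frame=0x10 idx=28 entry=0x26007 [P=1 RW=1 US=1 PS=0]
  L1: frame=0x26 idx=16 entry=0x28007 [P=1 RW=1 US=1 PS=0]
  → PA=0x28148  (2 entries read)

TLB: [["0x200", "0x23"], ["0x3810", "0x28"]]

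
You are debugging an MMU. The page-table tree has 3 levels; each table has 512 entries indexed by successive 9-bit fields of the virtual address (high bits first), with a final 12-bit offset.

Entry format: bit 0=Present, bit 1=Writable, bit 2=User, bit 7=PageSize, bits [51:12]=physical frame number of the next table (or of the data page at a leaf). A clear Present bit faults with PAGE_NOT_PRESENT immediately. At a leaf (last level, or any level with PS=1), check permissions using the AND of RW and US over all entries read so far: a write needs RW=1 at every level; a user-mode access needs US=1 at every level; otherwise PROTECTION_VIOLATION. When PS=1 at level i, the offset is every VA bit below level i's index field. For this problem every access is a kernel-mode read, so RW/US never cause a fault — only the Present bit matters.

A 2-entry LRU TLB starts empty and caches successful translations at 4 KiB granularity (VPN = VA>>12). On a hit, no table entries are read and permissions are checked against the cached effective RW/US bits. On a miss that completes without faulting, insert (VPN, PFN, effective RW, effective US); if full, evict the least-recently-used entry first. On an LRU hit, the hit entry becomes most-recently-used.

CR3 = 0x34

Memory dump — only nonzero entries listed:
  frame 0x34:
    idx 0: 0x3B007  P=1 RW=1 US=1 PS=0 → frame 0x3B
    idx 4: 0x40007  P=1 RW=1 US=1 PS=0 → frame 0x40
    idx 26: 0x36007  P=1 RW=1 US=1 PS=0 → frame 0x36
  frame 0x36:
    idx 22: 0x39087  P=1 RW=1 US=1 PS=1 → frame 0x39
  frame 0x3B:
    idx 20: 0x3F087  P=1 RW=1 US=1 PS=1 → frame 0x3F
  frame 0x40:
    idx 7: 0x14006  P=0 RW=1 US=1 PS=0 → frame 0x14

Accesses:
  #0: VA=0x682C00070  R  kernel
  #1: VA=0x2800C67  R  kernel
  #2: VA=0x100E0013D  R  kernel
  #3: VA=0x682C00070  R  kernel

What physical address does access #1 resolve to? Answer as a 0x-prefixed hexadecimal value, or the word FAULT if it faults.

Per-access translation:
#0 VA=0x682C00070 (r,kernel):
  L0: frame=0x34 idx=26 entry=0x36007 [P=1 RW=1 US=1 PS=0]
  L1: frame=0x36 idx=22 entry=0x39087 [P=1 RW=1 US=1 PS=1]
  → PA=0x39070 (huge @L1)  (2 entries read)
#1 VA=0x2800C67 (r,kernel):
  L0: frame=0x34 idx=0 entry=0x3B007 [P=1 RW=1 US=1 PS=0]
  L1: frame=0x3B idx=20 entry=0x3F087 [P=1 RW=1 US=1 PS=1]
  → PA=0x3FC67 (huge @L1)  (2 entries read)
#2 VA=0x100E0013D (r,kernel):
  L0: frame=0x34 idx=4 entry=0x40007 [P=1 RW=1 US=1 PS=0]
  L1: frame=0x40 idx=7 entry=0x14006 [P=0 RW=1 US=1 PS=0]
  → PAGE_NOT_PRESENT  (2 entries read)
#3 VA=0x682C00070 (r,kernel):
  TLB hit vpn=0x682C00 → PA=0x39070

Access #1 PA: 0x3FC67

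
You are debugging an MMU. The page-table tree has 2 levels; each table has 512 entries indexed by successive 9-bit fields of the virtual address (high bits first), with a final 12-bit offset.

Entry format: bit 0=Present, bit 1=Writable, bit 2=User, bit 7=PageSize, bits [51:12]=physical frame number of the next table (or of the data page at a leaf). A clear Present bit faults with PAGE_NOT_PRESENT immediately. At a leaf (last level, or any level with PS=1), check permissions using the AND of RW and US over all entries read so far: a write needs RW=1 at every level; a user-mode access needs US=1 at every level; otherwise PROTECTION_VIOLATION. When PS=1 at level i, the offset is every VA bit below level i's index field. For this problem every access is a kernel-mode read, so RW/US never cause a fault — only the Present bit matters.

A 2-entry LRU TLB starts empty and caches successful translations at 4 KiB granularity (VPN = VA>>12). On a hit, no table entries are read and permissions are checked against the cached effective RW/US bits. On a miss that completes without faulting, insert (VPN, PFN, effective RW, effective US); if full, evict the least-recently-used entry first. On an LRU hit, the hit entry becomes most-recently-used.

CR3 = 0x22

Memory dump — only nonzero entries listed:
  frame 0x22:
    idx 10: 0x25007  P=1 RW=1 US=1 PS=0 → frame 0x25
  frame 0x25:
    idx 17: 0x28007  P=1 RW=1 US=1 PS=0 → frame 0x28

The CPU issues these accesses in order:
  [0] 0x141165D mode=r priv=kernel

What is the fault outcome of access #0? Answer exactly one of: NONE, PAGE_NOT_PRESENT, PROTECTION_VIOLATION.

Walk each access:
#0 VA=0x141165D (r,kernel):
  [0] read 0x22 idx=10: raw=0x25007 flags P=1 W=1 U=1 S=0
  [1] read 0x25 idx=17: raw=0x28007 flags P=1 W=1 U=1 S=0
  ⇒ phys 0x2865D  [2 reads]

Access #0 fault: NONE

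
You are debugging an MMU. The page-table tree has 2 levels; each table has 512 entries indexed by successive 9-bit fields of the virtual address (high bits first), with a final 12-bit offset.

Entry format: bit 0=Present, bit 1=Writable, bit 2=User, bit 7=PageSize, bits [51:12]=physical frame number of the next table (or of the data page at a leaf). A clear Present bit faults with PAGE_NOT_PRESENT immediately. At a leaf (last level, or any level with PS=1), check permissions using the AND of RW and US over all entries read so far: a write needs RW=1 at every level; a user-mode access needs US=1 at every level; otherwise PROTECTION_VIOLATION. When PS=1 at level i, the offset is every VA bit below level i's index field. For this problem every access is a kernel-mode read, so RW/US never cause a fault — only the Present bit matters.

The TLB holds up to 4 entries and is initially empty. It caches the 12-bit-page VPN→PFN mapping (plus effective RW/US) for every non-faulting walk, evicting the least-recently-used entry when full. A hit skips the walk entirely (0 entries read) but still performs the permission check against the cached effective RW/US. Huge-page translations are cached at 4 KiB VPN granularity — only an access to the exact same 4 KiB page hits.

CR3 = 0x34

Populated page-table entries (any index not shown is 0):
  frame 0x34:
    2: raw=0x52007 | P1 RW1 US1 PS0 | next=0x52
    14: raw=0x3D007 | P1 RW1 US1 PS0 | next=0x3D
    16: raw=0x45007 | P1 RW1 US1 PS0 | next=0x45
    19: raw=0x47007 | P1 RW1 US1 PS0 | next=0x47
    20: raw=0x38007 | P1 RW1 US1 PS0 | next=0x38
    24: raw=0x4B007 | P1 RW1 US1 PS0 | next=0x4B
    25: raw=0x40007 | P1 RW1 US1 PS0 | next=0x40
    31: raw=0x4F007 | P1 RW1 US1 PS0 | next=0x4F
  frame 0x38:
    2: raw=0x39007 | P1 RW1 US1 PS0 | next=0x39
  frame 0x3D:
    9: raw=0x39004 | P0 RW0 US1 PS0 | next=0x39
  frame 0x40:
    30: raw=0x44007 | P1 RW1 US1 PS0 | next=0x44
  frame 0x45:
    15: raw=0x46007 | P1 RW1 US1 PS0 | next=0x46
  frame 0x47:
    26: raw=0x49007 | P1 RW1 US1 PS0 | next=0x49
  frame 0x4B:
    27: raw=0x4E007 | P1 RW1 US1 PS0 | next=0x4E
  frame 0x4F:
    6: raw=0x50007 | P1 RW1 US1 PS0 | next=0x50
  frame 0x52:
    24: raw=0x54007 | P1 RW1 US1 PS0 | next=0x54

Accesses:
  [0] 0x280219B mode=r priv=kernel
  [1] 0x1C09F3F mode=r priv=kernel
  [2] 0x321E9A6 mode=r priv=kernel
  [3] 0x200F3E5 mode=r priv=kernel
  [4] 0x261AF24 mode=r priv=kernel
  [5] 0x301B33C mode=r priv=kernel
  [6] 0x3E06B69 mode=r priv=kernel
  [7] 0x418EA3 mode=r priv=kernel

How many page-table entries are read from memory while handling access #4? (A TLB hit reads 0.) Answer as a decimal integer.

Walk each access:
#0 VA=0x280219B (r,kernel):
  lvl0: tbl 0x34, slot 20 ⇒ 0x38007 (P1/RW1/US1/PS0)
  lvl1: tbl 0x38, slot 2 ⇒ 0x39007 (P1/RW1/US1/PS0)
  ⇒ phys 0x3919B  [2 reads]
#1 VA=0x1C09F3F (r,kernel):
  lvl0: tbl 0x34, slot 14 ⇒ 0x3D007 (P1/RW1/US1/PS0)
  lvl1: tbl 0x3D, slot 9 ⇒ 0x39004 (P0/RW0/US1/PS0)
  ✗ PAGE_NOT_PRESENT  [2 reads]
#2 VA=0x321E9A6 (r,kernel):
  lvl0: tbl 0x34, slot 25 ⇒ 0x40007 (P1/RW1/US1/PS0)
  lvl1: tbl 0x40, slot 30 ⇒ 0x44007 (P1/RW1/US1/PS0)
  ⇒ phys 0x449A6  [2 reads]
#3 VA=0x200F3E5 (r,kernel):
  lvl0: tbl 0x34, slot 16 ⇒ 0x45007 (P1/RW1/US1/PS0)
  lvl1: tbl 0x45, slot 15 ⇒ 0x46007 (P1/RW1/US1/PS0)
  ⇒ phys 0x463E5  [2 reads]
#4 VA=0x261AF24 (r,kernel):
  lvl0: tbl 0x34, slot 19 ⇒ 0x47007 (P1/RW1/US1/PS0)
  lvl1: tbl 0x47, slot 26 ⇒ 0x49007 (P1/RW1/US1/PS0)
  ⇒ phys 0x49F24  [2 reads]
#5 VA=0x301B33C (r,kernel):
  lvl0: tbl 0x34, slot 24 ⇒ 0x4B007 (P1/RW1/US1/PS0)
  lvl1: tbl 0x4B, slot 27 ⇒ 0x4E007 (P1/RW1/US1/PS0)
  ⇒ phys 0x4E33C  [2 reads]
#6 VA=0x3E06B69 (r,kernel):
  lvl0: tbl 0x34, slot 31 ⇒ 0x4F007 (P1/RW1/US1/PS0)
  lvl1: tbl 0x4F, slot 6 ⇒ 0x50007 (P1/RW1/US1/PS0)
  ⇒ phys 0x50B69  [2 reads]
#7 VA=0x418EA3 (r,kernel):
  lvl0: tbl 0x34, slot 2 ⇒ 0x52007 (P1/RW1/US1/PS0)
  lvl1: tbl 0x52, slot 24 ⇒ 0x54007 (P1/RW1/US1/PS0)
  ⇒ phys 0x54EA3  [2 reads]

Entries read for #4: 2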